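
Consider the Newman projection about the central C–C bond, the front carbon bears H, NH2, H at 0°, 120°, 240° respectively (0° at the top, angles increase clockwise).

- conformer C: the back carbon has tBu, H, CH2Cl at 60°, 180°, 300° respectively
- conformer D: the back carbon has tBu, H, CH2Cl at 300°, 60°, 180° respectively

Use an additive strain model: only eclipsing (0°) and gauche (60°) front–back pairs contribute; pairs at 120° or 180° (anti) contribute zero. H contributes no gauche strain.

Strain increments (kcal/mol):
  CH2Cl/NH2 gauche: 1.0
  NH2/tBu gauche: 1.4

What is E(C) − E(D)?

+0.4 kcal/mol

C (staggered): NH2(120°)/tBu(60°) gauche 1.4 → 1.4 kcal/mol.
D (staggered): NH2(120°)/CH2Cl(180°) gauche 1.0 → 1.0 kcal/mol.
E(C) − E(D) = 1.4 − 1.0 = +0.4 kcal/mol.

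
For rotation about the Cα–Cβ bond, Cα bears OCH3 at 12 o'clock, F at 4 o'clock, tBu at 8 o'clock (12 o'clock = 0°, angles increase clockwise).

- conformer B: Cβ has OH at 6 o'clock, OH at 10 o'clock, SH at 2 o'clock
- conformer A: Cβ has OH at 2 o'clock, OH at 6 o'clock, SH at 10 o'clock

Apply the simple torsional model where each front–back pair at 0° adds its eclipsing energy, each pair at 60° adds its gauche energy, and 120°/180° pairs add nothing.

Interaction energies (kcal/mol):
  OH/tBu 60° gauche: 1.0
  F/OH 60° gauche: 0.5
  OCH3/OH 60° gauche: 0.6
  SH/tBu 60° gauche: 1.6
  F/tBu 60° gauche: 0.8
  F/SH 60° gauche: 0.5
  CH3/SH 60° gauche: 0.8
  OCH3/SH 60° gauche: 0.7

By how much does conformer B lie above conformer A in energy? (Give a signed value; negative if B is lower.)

-0.6 kcal/mol

B (staggered): OCH3–OH gauche, OCH3–SH gauche, F–OH gauche, F–SH gauche, tBu–OH gauche, tBu–OH gauche; 0.6 + 0.7 + 0.5 + 0.5 + 1.0 + 1.0 = 4.3 kcal/mol.
A (staggered): OCH3–OH gauche, OCH3–SH gauche, F–OH gauche, F–OH gauche, tBu–OH gauche, tBu–SH gauche; 0.6 + 0.7 + 0.5 + 0.5 + 1.0 + 1.6 = 4.9 kcal/mol.
E(B) − E(A) = 4.3 − 4.9 = -0.6 kcal/mol.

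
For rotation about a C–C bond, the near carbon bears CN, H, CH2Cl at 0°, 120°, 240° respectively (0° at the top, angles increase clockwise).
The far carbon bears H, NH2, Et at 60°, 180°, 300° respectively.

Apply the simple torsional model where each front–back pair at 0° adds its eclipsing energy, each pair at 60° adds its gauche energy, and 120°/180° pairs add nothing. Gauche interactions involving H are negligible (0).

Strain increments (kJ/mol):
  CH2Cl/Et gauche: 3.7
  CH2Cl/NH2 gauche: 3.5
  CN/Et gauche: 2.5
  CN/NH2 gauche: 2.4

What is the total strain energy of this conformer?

9.7 kJ/mol

This conformer (staggered): CN(0°)/Et(300°) gauche 2.5; CH2Cl(240°)/NH2(180°) gauche 3.5; CH2Cl(240°)/Et(300°) gauche 3.7 → 9.7 kJ/mol.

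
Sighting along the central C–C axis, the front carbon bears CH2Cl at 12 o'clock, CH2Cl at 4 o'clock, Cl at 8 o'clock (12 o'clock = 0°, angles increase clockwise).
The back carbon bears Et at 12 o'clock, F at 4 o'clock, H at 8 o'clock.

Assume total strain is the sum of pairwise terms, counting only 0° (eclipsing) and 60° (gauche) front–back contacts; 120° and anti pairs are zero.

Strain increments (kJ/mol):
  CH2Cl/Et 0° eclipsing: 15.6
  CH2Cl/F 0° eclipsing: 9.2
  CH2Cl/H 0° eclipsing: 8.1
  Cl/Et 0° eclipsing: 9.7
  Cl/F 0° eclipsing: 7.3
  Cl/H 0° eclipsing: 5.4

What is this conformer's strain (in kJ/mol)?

30.2 kJ/mol

This conformer (eclipsed): CH2Cl–Et eclipsed, CH2Cl–F eclipsed, Cl–H eclipsed; 15.6 + 9.2 + 5.4 = 30.2 kJ/mol.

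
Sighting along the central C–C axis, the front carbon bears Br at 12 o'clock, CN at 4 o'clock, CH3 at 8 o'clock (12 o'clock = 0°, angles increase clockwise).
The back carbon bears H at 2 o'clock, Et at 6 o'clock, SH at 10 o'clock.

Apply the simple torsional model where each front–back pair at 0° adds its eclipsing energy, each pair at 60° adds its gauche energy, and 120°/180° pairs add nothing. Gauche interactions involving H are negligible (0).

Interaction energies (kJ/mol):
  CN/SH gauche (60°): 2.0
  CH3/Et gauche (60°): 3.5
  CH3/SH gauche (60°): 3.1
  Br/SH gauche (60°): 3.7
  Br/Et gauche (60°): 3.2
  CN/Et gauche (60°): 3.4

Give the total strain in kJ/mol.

This conformer (staggered): Br(0°)/SH(300°) gauche 3.7; CN(120°)/Et(180°) gauche 3.4; CH3(240°)/Et(180°) gauche 3.5; CH3(240°)/SH(300°) gauche 3.1 → 13.7 kJ/mol.

13.7 kJ/mol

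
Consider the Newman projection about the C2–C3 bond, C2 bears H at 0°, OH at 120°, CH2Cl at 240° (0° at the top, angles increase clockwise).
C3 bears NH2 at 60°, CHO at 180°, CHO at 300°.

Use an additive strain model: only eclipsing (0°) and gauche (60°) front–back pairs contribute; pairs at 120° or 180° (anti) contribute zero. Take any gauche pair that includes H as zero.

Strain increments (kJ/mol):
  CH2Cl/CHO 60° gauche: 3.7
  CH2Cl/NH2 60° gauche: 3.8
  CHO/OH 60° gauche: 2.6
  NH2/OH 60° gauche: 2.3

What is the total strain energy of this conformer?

This conformer (staggered): OH(120°)/NH2(60°) gauche 2.3; OH(120°)/CHO(180°) gauche 2.6; CH2Cl(240°)/CHO(180°) gauche 3.7; CH2Cl(240°)/CHO(300°) gauche 3.7 → 12.3 kJ/mol.

12.3 kJ/mol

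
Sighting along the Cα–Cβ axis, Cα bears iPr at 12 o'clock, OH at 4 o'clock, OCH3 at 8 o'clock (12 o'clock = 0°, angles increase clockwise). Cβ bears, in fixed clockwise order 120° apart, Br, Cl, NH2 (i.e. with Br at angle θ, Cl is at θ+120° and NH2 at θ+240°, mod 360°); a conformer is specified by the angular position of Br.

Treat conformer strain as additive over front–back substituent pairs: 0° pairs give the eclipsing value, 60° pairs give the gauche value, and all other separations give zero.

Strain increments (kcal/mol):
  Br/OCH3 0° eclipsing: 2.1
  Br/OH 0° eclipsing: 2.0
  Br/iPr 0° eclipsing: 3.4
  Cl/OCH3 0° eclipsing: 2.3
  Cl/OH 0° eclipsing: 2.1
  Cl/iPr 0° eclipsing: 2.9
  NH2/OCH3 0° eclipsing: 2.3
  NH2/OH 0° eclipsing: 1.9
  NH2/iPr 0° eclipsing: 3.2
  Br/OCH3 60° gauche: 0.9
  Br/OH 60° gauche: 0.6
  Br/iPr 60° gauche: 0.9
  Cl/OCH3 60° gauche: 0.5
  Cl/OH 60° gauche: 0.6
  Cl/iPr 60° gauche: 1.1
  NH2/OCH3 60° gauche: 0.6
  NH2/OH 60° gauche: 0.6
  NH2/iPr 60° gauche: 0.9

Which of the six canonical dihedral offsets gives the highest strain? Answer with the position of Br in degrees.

0°

Br at 0° (eclipsed): iPr(0°)/Br(0°) eclipsed 3.4; OH(120°)/Cl(120°) eclipsed 2.1; OCH3(240°)/NH2(240°) eclipsed 2.3 → 7.8 kcal/mol.
Br at 60° (staggered): iPr(0°)/Br(60°) gauche 0.9; iPr(0°)/NH2(300°) gauche 0.9; OH(120°)/Br(60°) gauche 0.6; OH(120°)/Cl(180°) gauche 0.6; OCH3(240°)/Cl(180°) gauche 0.5; OCH3(240°)/NH2(300°) gauche 0.6 → 4.1 kcal/mol.
Br at 120° (eclipsed): iPr(0°)/NH2(0°) eclipsed 3.2; OH(120°)/Br(120°) eclipsed 2.0; OCH3(240°)/Cl(240°) eclipsed 2.3 → 7.5 kcal/mol.
Br at 180° (staggered): iPr(0°)/Cl(300°) gauche 1.1; iPr(0°)/NH2(60°) gauche 0.9; OH(120°)/Br(180°) gauche 0.6; OH(120°)/NH2(60°) gauche 0.6; OCH3(240°)/Br(180°) gauche 0.9; OCH3(240°)/Cl(300°) gauche 0.5 → 4.6 kcal/mol.
Br at 240° (eclipsed): iPr(0°)/Cl(0°) eclipsed 2.9; OH(120°)/NH2(120°) eclipsed 1.9; OCH3(240°)/Br(240°) eclipsed 2.1 → 6.9 kcal/mol.
Br at 300° (staggered): iPr(0°)/Br(300°) gauche 0.9; iPr(0°)/Cl(60°) gauche 1.1; OH(120°)/Cl(60°) gauche 0.6; OH(120°)/NH2(180°) gauche 0.6; OCH3(240°)/Br(300°) gauche 0.9; OCH3(240°)/NH2(180°) gauche 0.6 → 4.7 kcal/mol.
The maximum (7.8 kcal/mol) occurs with Br at 0°.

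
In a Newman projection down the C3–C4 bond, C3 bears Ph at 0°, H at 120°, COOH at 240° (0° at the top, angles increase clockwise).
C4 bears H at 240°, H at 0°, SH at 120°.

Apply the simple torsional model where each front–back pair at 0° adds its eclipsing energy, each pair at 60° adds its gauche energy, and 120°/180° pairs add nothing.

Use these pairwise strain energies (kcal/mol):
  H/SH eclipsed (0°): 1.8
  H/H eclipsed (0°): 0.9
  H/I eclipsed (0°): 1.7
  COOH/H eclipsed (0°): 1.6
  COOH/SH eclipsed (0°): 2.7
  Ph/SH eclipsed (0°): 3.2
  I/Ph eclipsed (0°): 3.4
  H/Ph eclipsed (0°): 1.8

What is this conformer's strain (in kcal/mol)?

5.2 kcal/mol

This conformer (eclipsed): Ph(0°)/H(0°) eclipsed 1.8; H(120°)/SH(120°) eclipsed 1.8; COOH(240°)/H(240°) eclipsed 1.6 → 5.2 kcal/mol.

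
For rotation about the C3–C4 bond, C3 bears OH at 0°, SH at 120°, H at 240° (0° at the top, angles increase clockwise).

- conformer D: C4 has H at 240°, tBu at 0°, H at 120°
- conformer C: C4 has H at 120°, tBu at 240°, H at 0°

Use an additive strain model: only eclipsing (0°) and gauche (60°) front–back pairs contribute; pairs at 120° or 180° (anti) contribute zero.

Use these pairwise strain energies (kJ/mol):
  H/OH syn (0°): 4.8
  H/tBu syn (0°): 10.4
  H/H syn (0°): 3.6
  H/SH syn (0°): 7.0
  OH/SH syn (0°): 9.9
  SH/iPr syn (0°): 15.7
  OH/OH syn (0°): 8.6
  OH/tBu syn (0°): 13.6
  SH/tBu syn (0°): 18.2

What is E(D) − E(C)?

+2.0 kJ/mol

D (eclipsed): OH–tBu eclipsed, SH–H eclipsed, H–H eclipsed; 13.6 + 7.0 + 3.6 = 24.2 kJ/mol.
C (eclipsed): OH–H eclipsed, SH–H eclipsed, H–tBu eclipsed; 4.8 + 7.0 + 10.4 = 22.2 kJ/mol.
E(D) − E(C) = 24.2 − 22.2 = +2.0 kJ/mol.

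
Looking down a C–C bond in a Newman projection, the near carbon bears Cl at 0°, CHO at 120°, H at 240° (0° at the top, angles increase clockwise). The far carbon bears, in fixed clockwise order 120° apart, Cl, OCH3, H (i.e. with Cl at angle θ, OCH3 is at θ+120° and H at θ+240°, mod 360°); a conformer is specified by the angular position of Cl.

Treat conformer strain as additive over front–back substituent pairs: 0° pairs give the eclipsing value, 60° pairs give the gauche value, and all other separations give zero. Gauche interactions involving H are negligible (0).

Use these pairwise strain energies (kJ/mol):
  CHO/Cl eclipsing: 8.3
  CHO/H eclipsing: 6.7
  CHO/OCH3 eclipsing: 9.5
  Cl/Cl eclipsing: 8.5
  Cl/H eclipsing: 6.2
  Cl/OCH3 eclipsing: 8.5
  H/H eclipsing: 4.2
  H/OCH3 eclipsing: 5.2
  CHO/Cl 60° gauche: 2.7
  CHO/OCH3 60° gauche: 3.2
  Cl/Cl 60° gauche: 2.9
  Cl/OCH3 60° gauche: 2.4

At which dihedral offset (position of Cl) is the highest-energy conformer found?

0°

Cl at 0° (eclipsed): Cl–Cl eclipsed, CHO–OCH3 eclipsed, H–H eclipsed; 8.5 + 9.5 + 4.2 = 22.2 kJ/mol.
Cl at 60° (staggered): Cl–Cl gauche, CHO–Cl gauche, CHO–OCH3 gauche; 2.9 + 2.7 + 3.2 = 8.8 kJ/mol.
Cl at 120° (eclipsed): Cl–H eclipsed, CHO–Cl eclipsed, H–OCH3 eclipsed; 6.2 + 8.3 + 5.2 = 19.7 kJ/mol.
Cl at 180° (staggered): Cl–OCH3 gauche, CHO–Cl gauche; 2.4 + 2.7 = 5.1 kJ/mol.
Cl at 240° (eclipsed): Cl–OCH3 eclipsed, CHO–H eclipsed, H–Cl eclipsed; 8.5 + 6.7 + 6.2 = 21.4 kJ/mol.
Cl at 300° (staggered): Cl–Cl gauche, Cl–OCH3 gauche, CHO–OCH3 gauche; 2.9 + 2.4 + 3.2 = 8.5 kJ/mol.
The maximum (22.2 kJ/mol) occurs with Cl at 0°.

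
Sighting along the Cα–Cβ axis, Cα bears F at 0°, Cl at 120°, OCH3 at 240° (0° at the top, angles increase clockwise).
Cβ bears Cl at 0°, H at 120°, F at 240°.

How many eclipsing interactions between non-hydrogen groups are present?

2

Non-H eclipsing pairs: F(0°)/Cl(0°); OCH3(240°)/F(240°) — 2 interactions.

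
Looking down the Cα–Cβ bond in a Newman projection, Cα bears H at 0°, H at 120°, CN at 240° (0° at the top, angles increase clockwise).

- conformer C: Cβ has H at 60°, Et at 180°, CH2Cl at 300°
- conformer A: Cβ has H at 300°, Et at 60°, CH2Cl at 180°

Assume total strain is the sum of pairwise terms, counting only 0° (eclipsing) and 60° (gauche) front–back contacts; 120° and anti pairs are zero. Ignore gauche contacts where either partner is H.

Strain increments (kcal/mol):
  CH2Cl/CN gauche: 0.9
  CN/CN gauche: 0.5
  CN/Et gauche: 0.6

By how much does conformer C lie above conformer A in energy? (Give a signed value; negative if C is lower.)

+0.6 kcal/mol

C (staggered): CN–Et gauche, CN–CH2Cl gauche; 0.6 + 0.9 = 1.5 kcal/mol.
A (staggered): CN–CH2Cl gauche; 0.9 = 0.9 kcal/mol.
E(C) − E(A) = 1.5 − 0.9 = +0.6 kcal/mol.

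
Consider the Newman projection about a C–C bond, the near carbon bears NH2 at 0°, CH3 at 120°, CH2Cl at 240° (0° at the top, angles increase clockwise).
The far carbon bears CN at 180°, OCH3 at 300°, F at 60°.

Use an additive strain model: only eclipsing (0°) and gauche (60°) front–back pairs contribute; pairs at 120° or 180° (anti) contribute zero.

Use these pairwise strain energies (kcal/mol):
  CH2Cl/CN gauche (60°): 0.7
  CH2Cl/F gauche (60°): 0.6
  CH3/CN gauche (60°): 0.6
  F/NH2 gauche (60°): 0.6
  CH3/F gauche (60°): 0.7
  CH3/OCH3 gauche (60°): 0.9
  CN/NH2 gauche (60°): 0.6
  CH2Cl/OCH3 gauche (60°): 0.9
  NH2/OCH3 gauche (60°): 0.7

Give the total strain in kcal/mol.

4.2 kcal/mol

This conformer (staggered): NH2–OCH3 gauche, NH2–F gauche, CH3–CN gauche, CH3–F gauche, CH2Cl–CN gauche, CH2Cl–OCH3 gauche; 0.7 + 0.6 + 0.6 + 0.7 + 0.7 + 0.9 = 4.2 kcal/mol.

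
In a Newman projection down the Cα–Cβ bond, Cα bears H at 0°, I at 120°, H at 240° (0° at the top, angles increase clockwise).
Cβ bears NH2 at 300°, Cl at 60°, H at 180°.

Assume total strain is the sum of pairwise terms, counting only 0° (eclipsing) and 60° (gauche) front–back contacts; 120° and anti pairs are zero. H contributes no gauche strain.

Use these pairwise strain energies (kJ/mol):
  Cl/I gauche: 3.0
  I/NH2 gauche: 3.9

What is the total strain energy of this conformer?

3.0 kJ/mol

This conformer (staggered): I–Cl gauche; 3.0 = 3.0 kJ/mol.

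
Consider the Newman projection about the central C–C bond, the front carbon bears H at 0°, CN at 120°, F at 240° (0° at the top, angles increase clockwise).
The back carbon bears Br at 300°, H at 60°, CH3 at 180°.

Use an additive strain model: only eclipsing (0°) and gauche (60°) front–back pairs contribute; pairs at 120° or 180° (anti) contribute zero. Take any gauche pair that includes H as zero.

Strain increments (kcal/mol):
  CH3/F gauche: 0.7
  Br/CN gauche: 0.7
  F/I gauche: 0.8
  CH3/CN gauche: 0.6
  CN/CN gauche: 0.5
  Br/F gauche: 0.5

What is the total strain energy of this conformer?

1.8 kcal/mol

This conformer (staggered): CN(120°)/CH3(180°) gauche 0.6; F(240°)/Br(300°) gauche 0.5; F(240°)/CH3(180°) gauche 0.7 → 1.8 kcal/mol.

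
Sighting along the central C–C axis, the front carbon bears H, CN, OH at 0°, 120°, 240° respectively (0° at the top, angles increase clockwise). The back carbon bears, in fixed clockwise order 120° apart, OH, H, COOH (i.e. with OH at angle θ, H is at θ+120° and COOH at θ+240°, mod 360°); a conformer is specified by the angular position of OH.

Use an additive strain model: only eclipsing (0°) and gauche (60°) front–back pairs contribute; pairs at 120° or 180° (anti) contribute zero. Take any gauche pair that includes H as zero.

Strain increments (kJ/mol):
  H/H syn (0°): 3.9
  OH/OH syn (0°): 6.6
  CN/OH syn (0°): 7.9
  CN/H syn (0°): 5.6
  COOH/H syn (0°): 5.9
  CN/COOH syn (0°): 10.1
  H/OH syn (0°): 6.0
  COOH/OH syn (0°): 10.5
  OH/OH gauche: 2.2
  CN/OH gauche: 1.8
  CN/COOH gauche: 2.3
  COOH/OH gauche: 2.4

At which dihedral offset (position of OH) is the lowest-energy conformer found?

OH at 0° (eclipsed): H–OH eclipsed, CN–H eclipsed, OH–COOH eclipsed; 6.0 + 5.6 + 10.5 = 22.1 kJ/mol.
OH at 60° (staggered): CN–OH gauche, OH–COOH gauche; 1.8 + 2.4 = 4.2 kJ/mol.
OH at 120° (eclipsed): H–COOH eclipsed, CN–OH eclipsed, OH–H eclipsed; 5.9 + 7.9 + 6.0 = 19.8 kJ/mol.
OH at 180° (staggered): CN–OH gauche, CN–COOH gauche, OH–OH gauche; 1.8 + 2.3 + 2.2 = 6.3 kJ/mol.
OH at 240° (eclipsed): H–H eclipsed, CN–COOH eclipsed, OH–OH eclipsed; 3.9 + 10.1 + 6.6 = 20.6 kJ/mol.
OH at 300° (staggered): CN–COOH gauche, OH–OH gauche, OH–COOH gauche; 2.3 + 2.2 + 2.4 = 6.9 kJ/mol.
The minimum (4.2 kJ/mol) occurs with OH at 60°.

60°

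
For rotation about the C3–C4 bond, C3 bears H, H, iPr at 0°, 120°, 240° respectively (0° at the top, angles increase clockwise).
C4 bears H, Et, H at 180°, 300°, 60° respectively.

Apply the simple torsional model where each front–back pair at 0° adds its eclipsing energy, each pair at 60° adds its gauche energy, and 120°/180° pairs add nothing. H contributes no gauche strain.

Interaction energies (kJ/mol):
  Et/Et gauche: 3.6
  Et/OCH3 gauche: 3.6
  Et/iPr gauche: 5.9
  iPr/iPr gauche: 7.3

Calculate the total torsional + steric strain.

5.9 kJ/mol

This conformer (staggered): iPr–Et gauche; 5.9 = 5.9 kJ/mol.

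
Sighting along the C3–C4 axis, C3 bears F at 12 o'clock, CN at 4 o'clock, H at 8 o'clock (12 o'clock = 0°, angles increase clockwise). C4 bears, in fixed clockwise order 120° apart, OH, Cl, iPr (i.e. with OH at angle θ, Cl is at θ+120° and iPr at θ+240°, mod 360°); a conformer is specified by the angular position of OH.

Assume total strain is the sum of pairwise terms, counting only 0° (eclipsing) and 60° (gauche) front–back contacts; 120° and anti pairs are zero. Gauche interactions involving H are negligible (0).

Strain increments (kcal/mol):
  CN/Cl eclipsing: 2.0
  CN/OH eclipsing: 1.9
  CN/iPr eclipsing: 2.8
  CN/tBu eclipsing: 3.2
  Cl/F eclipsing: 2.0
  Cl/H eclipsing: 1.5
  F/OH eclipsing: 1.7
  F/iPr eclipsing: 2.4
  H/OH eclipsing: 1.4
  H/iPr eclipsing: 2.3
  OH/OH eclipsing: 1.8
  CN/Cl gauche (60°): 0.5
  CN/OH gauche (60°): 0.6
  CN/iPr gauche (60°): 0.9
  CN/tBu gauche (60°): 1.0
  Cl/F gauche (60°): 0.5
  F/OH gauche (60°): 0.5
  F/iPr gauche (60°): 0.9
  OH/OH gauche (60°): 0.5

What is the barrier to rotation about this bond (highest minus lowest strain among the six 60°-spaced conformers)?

3.8 kcal/mol

OH at 0° (eclipsed): F–OH eclipsed, CN–Cl eclipsed, H–iPr eclipsed; 1.7 + 2.0 + 2.3 = 6.0 kcal/mol.
OH at 60° (staggered): F–OH gauche, F–iPr gauche, CN–OH gauche, CN–Cl gauche; 0.5 + 0.9 + 0.6 + 0.5 = 2.5 kcal/mol.
OH at 120° (eclipsed): F–iPr eclipsed, CN–OH eclipsed, H–Cl eclipsed; 2.4 + 1.9 + 1.5 = 5.8 kcal/mol.
OH at 180° (staggered): F–Cl gauche, F–iPr gauche, CN–OH gauche, CN–iPr gauche; 0.5 + 0.9 + 0.6 + 0.9 = 2.9 kcal/mol.
OH at 240° (eclipsed): F–Cl eclipsed, CN–iPr eclipsed, H–OH eclipsed; 2.0 + 2.8 + 1.4 = 6.2 kcal/mol.
OH at 300° (staggered): F–OH gauche, F–Cl gauche, CN–Cl gauche, CN–iPr gauche; 0.5 + 0.5 + 0.5 + 0.9 = 2.4 kcal/mol.
Max at 240° (6.2 kcal/mol), min at 300° (2.4 kcal/mol); barrier = 3.8 kcal/mol.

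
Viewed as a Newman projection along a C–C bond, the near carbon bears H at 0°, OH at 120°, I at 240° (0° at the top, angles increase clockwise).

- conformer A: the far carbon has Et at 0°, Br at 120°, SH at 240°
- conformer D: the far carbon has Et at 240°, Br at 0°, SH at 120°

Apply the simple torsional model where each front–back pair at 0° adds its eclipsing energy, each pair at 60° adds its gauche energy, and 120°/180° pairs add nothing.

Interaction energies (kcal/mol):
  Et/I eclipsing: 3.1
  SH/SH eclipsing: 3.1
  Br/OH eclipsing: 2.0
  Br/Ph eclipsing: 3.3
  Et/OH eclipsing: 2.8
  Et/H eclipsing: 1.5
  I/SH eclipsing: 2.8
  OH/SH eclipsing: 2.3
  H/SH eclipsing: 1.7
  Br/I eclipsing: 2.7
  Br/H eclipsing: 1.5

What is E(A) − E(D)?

-0.6 kcal/mol

A is eclipsed. H at 0° is eclipsed with Et at 0° (1.5); OH at 120° is eclipsed with Br at 120° (2.0); I at 240° is eclipsed with SH at 240° (2.8). Total 6.3 kcal/mol.
D is eclipsed. H at 0° is eclipsed with Br at 0° (1.5); OH at 120° is eclipsed with SH at 120° (2.3); I at 240° is eclipsed with Et at 240° (3.1). Total 6.9 kcal/mol.
E(A) − E(D) = 6.3 − 6.9 = -0.6 kcal/mol.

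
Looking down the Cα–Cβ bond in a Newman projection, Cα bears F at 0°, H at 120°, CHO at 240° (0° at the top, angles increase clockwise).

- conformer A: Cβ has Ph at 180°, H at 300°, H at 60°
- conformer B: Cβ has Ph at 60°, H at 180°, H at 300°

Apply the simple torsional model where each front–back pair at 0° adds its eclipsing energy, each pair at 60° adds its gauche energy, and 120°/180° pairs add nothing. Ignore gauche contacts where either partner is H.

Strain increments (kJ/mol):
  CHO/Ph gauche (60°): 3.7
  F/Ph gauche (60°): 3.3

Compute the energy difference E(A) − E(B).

+0.4 kJ/mol

A is staggered. CHO at 240° is gauche with Ph at 180° (3.7). Total 3.7 kJ/mol.
B is staggered. F at 0° is gauche with Ph at 60° (3.3). Total 3.3 kJ/mol.
E(A) − E(B) = 3.7 − 3.3 = +0.4 kJ/mol.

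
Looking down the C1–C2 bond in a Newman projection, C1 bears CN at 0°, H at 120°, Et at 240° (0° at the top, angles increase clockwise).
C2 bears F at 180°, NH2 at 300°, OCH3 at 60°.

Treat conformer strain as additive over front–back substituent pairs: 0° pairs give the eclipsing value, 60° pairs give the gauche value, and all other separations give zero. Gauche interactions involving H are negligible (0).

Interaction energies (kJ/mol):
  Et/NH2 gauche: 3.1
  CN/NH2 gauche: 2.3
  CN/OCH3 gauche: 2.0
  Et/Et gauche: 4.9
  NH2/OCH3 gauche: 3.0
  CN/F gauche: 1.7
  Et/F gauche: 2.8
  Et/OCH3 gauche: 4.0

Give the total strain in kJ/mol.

10.2 kJ/mol

This conformer (staggered): CN(0°)/NH2(300°) gauche 2.3; CN(0°)/OCH3(60°) gauche 2.0; Et(240°)/F(180°) gauche 2.8; Et(240°)/NH2(300°) gauche 3.1 → 10.2 kJ/mol.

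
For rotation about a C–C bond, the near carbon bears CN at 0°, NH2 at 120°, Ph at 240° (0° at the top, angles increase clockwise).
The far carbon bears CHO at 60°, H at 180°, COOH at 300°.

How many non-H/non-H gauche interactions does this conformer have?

Non-H gauche pairs: CN(0°)/CHO(60°); CN(0°)/COOH(300°); NH2(120°)/CHO(60°); Ph(240°)/COOH(300°) — 4 interactions.

4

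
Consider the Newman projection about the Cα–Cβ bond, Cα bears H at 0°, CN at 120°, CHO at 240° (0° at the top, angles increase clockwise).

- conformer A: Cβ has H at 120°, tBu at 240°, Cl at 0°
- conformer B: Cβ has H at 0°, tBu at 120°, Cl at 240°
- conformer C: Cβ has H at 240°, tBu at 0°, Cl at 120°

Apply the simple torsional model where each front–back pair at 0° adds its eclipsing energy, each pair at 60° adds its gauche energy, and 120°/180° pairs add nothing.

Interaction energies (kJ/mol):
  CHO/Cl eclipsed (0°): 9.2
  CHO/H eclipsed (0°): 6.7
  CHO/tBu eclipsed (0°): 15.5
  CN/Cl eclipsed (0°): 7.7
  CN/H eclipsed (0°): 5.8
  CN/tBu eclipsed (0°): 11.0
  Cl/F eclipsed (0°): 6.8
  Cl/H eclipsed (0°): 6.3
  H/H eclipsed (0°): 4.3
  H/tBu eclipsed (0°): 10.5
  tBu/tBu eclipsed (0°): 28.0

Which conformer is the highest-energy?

A

A (eclipsed): H–Cl eclipsed, CN–H eclipsed, CHO–tBu eclipsed; 6.3 + 5.8 + 15.5 = 27.6 kJ/mol.
B (eclipsed): H–H eclipsed, CN–tBu eclipsed, CHO–Cl eclipsed; 4.3 + 11.0 + 9.2 = 24.5 kJ/mol.
C (eclipsed): H–tBu eclipsed, CN–Cl eclipsed, CHO–H eclipsed; 10.5 + 7.7 + 6.7 = 24.9 kJ/mol.
A has the highest total (27.6 kJ/mol).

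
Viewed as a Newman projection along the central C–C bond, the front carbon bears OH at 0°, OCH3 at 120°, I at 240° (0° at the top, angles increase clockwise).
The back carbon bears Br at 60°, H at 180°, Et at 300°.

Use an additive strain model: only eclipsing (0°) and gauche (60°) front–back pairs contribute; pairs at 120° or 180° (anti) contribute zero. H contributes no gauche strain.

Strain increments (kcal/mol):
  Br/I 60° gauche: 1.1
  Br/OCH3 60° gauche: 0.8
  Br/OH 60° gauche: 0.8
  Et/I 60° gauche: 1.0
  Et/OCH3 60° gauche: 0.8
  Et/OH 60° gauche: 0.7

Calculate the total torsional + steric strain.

This conformer is staggered. OH at 0° is gauche with Br at 60° (0.8); OH at 0° is gauche with Et at 300° (0.7); OCH3 at 120° is gauche with Br at 60° (0.8); I at 240° is gauche with Et at 300° (1.0). Total 3.3 kcal/mol.

3.3 kcal/mol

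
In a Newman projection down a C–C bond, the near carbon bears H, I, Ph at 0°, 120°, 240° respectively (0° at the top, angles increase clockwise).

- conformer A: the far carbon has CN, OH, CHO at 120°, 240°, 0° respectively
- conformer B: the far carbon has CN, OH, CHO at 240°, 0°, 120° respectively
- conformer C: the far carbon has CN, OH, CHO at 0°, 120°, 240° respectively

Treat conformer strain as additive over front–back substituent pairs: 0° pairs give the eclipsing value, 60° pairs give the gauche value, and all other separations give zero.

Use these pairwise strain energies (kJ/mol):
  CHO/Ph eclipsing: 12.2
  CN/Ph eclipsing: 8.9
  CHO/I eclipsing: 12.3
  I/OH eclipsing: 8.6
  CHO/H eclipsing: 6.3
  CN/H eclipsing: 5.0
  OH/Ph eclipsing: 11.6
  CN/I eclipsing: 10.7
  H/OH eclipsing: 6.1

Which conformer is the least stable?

A is eclipsed. H at 0° is eclipsed with CHO at 0° (6.3); I at 120° is eclipsed with CN at 120° (10.7); Ph at 240° is eclipsed with OH at 240° (11.6). Total 28.6 kJ/mol.
B is eclipsed. H at 0° is eclipsed with OH at 0° (6.1); I at 120° is eclipsed with CHO at 120° (12.3); Ph at 240° is eclipsed with CN at 240° (8.9). Total 27.3 kJ/mol.
C is eclipsed. H at 0° is eclipsed with CN at 0° (5.0); I at 120° is eclipsed with OH at 120° (8.6); Ph at 240° is eclipsed with CHO at 240° (12.2). Total 25.8 kJ/mol.
A has the highest total (28.6 kJ/mol).

A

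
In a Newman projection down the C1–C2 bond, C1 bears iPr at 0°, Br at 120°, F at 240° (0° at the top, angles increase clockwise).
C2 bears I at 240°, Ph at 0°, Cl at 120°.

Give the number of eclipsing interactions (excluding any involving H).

Non-H eclipsing pairs: iPr(0°)/Ph(0°); Br(120°)/Cl(120°); F(240°)/I(240°) — 3 interactions.

3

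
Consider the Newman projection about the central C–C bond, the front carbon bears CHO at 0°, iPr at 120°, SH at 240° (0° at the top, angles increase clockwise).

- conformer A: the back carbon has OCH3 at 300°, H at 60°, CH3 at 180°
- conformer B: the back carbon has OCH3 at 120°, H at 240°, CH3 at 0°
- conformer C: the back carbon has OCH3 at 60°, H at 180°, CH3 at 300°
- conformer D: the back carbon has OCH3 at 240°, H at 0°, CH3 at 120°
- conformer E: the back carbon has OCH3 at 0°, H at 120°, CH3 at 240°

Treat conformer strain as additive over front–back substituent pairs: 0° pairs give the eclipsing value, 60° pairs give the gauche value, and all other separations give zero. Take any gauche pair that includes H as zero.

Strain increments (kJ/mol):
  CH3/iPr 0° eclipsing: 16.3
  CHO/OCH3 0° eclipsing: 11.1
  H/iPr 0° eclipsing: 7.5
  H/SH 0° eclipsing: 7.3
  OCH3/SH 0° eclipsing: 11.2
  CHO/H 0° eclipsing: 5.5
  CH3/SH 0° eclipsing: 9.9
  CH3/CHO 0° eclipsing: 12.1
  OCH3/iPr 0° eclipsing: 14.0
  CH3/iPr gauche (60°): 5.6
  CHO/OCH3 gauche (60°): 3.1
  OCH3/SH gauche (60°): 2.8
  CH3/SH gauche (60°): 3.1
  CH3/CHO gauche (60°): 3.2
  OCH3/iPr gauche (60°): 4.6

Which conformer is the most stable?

A (staggered): CHO(0°)/OCH3(300°) gauche 3.1; iPr(120°)/CH3(180°) gauche 5.6; SH(240°)/OCH3(300°) gauche 2.8; SH(240°)/CH3(180°) gauche 3.1 → 14.6 kJ/mol.
B (eclipsed): CHO(0°)/CH3(0°) eclipsed 12.1; iPr(120°)/OCH3(120°) eclipsed 14.0; SH(240°)/H(240°) eclipsed 7.3 → 33.4 kJ/mol.
C (staggered): CHO(0°)/OCH3(60°) gauche 3.1; CHO(0°)/CH3(300°) gauche 3.2; iPr(120°)/OCH3(60°) gauche 4.6; SH(240°)/CH3(300°) gauche 3.1 → 14.0 kJ/mol.
D (eclipsed): CHO(0°)/H(0°) eclipsed 5.5; iPr(120°)/CH3(120°) eclipsed 16.3; SH(240°)/OCH3(240°) eclipsed 11.2 → 33.0 kJ/mol.
E (eclipsed): CHO(0°)/OCH3(0°) eclipsed 11.1; iPr(120°)/H(120°) eclipsed 7.5; SH(240°)/CH3(240°) eclipsed 9.9 → 28.5 kJ/mol.
C has the lowest total (14.0 kJ/mol).

C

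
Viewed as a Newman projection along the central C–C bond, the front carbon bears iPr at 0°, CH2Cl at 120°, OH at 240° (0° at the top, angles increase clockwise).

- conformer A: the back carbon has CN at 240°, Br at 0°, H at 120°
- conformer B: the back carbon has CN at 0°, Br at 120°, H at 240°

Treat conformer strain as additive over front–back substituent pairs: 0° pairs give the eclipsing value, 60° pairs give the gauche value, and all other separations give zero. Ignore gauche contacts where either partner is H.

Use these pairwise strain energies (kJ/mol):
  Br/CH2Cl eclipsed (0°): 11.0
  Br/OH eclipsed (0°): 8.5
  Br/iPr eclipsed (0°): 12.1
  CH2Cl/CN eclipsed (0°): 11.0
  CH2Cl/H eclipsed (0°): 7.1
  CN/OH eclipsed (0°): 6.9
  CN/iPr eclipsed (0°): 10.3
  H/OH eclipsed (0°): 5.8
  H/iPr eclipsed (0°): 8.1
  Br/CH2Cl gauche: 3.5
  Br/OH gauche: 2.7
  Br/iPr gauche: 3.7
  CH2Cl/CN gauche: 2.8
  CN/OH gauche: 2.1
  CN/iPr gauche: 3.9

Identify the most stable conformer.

A (eclipsed): iPr(0°)/Br(0°) eclipsed 12.1; CH2Cl(120°)/H(120°) eclipsed 7.1; OH(240°)/CN(240°) eclipsed 6.9 → 26.1 kJ/mol.
B (eclipsed): iPr(0°)/CN(0°) eclipsed 10.3; CH2Cl(120°)/Br(120°) eclipsed 11.0; OH(240°)/H(240°) eclipsed 5.8 → 27.1 kJ/mol.
A has the lowest total (26.1 kJ/mol).

A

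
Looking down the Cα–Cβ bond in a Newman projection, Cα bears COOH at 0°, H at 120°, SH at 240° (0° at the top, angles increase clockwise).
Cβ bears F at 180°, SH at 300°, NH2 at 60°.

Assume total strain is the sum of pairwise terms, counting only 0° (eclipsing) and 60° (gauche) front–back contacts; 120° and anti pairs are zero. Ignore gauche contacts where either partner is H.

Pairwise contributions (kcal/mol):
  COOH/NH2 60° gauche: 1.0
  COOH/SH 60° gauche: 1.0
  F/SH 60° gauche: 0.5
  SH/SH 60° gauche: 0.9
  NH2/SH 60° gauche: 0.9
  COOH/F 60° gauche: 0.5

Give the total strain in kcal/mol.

This conformer (staggered): COOH–SH gauche, COOH–NH2 gauche, SH–F gauche, SH–SH gauche; 1.0 + 1.0 + 0.5 + 0.9 = 3.4 kcal/mol.

3.4 kcal/mol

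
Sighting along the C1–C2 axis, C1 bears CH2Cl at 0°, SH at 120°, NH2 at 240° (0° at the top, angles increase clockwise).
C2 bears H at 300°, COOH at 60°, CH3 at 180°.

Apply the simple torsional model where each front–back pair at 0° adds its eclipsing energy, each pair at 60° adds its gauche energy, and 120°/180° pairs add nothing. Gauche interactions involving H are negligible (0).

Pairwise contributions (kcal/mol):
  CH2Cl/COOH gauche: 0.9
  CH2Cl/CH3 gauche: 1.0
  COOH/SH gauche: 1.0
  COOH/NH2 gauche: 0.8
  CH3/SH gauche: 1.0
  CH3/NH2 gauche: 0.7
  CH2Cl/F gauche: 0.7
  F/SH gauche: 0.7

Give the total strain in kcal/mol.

This conformer (staggered): CH2Cl–COOH gauche, SH–COOH gauche, SH–CH3 gauche, NH2–CH3 gauche; 0.9 + 1.0 + 1.0 + 0.7 = 3.6 kcal/mol.

3.6 kcal/mol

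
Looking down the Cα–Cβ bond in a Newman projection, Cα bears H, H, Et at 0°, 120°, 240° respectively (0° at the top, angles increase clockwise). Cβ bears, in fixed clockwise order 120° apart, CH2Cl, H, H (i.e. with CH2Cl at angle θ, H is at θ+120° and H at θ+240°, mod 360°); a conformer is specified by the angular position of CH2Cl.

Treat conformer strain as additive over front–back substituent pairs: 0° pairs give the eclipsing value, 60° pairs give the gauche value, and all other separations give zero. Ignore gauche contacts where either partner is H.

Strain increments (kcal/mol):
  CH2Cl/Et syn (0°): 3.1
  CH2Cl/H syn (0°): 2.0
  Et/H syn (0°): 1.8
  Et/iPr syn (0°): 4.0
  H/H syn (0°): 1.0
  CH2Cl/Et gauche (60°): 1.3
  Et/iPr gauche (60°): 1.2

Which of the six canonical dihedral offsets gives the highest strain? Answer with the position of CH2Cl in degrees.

CH2Cl at 0° (eclipsed): H–CH2Cl eclipsed, H–H eclipsed, Et–H eclipsed; 2.0 + 1.0 + 1.8 = 4.8 kcal/mol.
CH2Cl at 60° (staggered): no non-H gauche contacts → 0.0 kcal/mol.
CH2Cl at 120° (eclipsed): H–H eclipsed, H–CH2Cl eclipsed, Et–H eclipsed; 1.0 + 2.0 + 1.8 = 4.8 kcal/mol.
CH2Cl at 180° (staggered): Et–CH2Cl gauche; 1.3 = 1.3 kcal/mol.
CH2Cl at 240° (eclipsed): H–H eclipsed, H–H eclipsed, Et–CH2Cl eclipsed; 1.0 + 1.0 + 3.1 = 5.1 kcal/mol.
CH2Cl at 300° (staggered): Et–CH2Cl gauche; 1.3 = 1.3 kcal/mol.
The maximum (5.1 kcal/mol) occurs with CH2Cl at 240°.

240°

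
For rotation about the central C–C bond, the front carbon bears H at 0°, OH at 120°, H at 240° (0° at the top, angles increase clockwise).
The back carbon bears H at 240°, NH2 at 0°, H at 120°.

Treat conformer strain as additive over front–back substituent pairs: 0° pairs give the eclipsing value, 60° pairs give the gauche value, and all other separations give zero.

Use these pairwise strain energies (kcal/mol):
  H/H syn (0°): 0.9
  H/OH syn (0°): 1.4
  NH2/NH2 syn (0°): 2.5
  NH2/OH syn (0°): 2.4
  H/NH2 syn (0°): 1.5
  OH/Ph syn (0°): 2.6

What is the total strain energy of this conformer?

3.8 kcal/mol

This conformer (eclipsed): H(0°)/NH2(0°) eclipsed 1.5; OH(120°)/H(120°) eclipsed 1.4; H(240°)/H(240°) eclipsed 0.9 → 3.8 kcal/mol.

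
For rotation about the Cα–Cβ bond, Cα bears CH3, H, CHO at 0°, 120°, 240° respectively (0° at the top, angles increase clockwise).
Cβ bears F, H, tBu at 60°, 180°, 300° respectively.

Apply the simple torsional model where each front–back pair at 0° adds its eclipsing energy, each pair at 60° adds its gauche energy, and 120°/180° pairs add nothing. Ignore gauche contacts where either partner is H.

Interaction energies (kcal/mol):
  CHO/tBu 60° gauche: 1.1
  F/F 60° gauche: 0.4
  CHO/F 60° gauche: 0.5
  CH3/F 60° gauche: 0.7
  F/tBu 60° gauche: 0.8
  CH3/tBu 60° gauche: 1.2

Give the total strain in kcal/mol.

3.0 kcal/mol

This conformer (staggered): CH3(0°)/F(60°) gauche 0.7; CH3(0°)/tBu(300°) gauche 1.2; CHO(240°)/tBu(300°) gauche 1.1 → 3.0 kcal/mol.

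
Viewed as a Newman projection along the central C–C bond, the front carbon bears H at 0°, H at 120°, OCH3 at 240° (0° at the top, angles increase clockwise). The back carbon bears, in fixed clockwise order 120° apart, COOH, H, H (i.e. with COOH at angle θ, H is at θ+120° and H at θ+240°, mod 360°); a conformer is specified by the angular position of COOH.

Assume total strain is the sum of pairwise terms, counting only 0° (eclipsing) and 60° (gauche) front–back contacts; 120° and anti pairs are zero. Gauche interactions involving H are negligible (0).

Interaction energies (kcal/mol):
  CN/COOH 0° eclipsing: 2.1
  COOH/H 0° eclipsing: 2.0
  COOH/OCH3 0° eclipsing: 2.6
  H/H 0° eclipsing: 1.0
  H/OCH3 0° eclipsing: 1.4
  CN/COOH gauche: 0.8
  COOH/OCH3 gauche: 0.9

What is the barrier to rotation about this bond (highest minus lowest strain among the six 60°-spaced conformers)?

COOH at 0° (eclipsed): H(0°)/COOH(0°) eclipsed 2.0; H(120°)/H(120°) eclipsed 1.0; OCH3(240°)/H(240°) eclipsed 1.4 → 4.4 kcal/mol.
COOH at 60° (staggered): no non-H gauche contacts → 0.0 kcal/mol.
COOH at 120° (eclipsed): H(0°)/H(0°) eclipsed 1.0; H(120°)/COOH(120°) eclipsed 2.0; OCH3(240°)/H(240°) eclipsed 1.4 → 4.4 kcal/mol.
COOH at 180° (staggered): OCH3(240°)/COOH(180°) gauche 0.9 → 0.9 kcal/mol.
COOH at 240° (eclipsed): H(0°)/H(0°) eclipsed 1.0; H(120°)/H(120°) eclipsed 1.0; OCH3(240°)/COOH(240°) eclipsed 2.6 → 4.6 kcal/mol.
COOH at 300° (staggered): OCH3(240°)/COOH(300°) gauche 0.9 → 0.9 kcal/mol.
Max at 240° (4.6 kcal/mol), min at 60° (0.0 kcal/mol); barrier = 4.6 kcal/mol.

4.6 kcal/mol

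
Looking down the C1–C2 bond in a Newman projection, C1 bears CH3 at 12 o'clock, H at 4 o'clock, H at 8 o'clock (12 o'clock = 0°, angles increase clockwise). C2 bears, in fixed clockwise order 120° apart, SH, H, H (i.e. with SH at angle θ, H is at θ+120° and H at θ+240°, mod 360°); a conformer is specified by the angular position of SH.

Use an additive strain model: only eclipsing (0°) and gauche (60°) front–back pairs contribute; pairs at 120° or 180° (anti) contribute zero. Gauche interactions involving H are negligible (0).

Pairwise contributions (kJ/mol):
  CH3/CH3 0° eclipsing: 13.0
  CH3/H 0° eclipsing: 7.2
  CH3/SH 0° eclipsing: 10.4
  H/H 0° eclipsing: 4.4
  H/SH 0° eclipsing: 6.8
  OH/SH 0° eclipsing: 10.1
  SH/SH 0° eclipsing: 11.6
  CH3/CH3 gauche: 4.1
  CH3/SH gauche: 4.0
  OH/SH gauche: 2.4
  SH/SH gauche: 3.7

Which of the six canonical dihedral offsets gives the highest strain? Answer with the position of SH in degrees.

SH at 0° is eclipsed. CH3 at 0° is eclipsed with SH at 0° (10.4); H at 120° is eclipsed with H at 120° (4.4); H at 240° is eclipsed with H at 240° (4.4). Total 19.2 kJ/mol.
SH at 60° is staggered. CH3 at 0° is gauche with SH at 60° (4.0). Total 4.0 kJ/mol.
SH at 120° is eclipsed. CH3 at 0° is eclipsed with H at 0° (7.2); H at 120° is eclipsed with SH at 120° (6.8); H at 240° is eclipsed with H at 240° (4.4). Total 18.4 kJ/mol.
SH at 180° (staggered): no non-H gauche contacts → 0.0 kJ/mol.
SH at 240° is eclipsed. CH3 at 0° is eclipsed with H at 0° (7.2); H at 120° is eclipsed with H at 120° (4.4); H at 240° is eclipsed with SH at 240° (6.8). Total 18.4 kJ/mol.
SH at 300° is staggered. CH3 at 0° is gauche with SH at 300° (4.0). Total 4.0 kJ/mol.
The maximum (19.2 kJ/mol) occurs with SH at 0°.

0°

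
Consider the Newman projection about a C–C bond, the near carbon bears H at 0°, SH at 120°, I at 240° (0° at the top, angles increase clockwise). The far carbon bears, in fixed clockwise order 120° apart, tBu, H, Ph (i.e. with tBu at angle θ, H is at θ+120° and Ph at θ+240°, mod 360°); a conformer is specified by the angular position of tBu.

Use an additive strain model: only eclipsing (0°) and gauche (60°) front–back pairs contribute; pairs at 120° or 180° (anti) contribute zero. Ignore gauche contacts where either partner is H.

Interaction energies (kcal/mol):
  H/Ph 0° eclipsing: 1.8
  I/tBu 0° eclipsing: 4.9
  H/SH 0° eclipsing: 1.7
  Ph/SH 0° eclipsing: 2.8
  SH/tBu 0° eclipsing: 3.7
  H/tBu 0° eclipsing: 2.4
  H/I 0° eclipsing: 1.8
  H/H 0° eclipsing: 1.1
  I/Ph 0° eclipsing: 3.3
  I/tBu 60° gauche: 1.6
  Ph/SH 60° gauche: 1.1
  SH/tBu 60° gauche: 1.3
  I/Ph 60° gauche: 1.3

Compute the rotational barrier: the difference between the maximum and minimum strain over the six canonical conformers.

6.2 kcal/mol

tBu at 0° (eclipsed): H–tBu eclipsed, SH–H eclipsed, I–Ph eclipsed; 2.4 + 1.7 + 3.3 = 7.4 kcal/mol.
tBu at 60° (staggered): SH–tBu gauche, I–Ph gauche; 1.3 + 1.3 = 2.6 kcal/mol.
tBu at 120° (eclipsed): H–Ph eclipsed, SH–tBu eclipsed, I–H eclipsed; 1.8 + 3.7 + 1.8 = 7.3 kcal/mol.
tBu at 180° (staggered): SH–tBu gauche, SH–Ph gauche, I–tBu gauche; 1.3 + 1.1 + 1.6 = 4.0 kcal/mol.
tBu at 240° (eclipsed): H–H eclipsed, SH–Ph eclipsed, I–tBu eclipsed; 1.1 + 2.8 + 4.9 = 8.8 kcal/mol.
tBu at 300° (staggered): SH–Ph gauche, I–tBu gauche, I–Ph gauche; 1.1 + 1.6 + 1.3 = 4.0 kcal/mol.
Max at 240° (8.8 kcal/mol), min at 60° (2.6 kcal/mol); barrier = 6.2 kcal/mol.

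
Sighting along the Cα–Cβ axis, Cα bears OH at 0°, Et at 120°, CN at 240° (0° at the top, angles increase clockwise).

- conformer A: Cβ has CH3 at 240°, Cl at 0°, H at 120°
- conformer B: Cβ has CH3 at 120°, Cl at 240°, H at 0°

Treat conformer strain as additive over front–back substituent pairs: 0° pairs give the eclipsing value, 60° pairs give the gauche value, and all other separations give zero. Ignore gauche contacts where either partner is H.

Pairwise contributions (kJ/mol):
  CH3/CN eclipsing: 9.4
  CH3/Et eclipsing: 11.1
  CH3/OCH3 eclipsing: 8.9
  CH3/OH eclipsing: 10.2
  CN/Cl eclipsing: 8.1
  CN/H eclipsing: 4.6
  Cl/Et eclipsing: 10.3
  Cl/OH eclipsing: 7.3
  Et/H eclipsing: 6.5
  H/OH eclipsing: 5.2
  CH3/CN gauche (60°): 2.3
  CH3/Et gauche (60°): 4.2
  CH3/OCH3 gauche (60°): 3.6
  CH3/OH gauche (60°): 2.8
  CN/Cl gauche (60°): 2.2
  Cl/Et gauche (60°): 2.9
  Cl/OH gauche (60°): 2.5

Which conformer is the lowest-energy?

A

A (eclipsed): OH(0°)/Cl(0°) eclipsed 7.3; Et(120°)/H(120°) eclipsed 6.5; CN(240°)/CH3(240°) eclipsed 9.4 → 23.2 kJ/mol.
B (eclipsed): OH(0°)/H(0°) eclipsed 5.2; Et(120°)/CH3(120°) eclipsed 11.1; CN(240°)/Cl(240°) eclipsed 8.1 → 24.4 kJ/mol.
A has the lowest total (23.2 kJ/mol).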